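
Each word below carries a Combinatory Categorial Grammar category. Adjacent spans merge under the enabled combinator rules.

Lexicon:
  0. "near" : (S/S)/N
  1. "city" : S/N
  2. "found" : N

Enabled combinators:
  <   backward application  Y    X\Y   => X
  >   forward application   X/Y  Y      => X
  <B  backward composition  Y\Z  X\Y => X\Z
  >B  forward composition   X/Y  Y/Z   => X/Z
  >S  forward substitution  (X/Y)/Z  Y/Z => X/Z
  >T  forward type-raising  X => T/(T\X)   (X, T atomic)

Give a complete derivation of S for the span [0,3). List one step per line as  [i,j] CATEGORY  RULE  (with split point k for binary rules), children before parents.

[0,1] (S/S)/N  lex  "near"
[1,2] S/N  lex  "city"
[0,2] S/N  >S  k=1
[2,3] N  lex  "found"
[0,3] S  >  k=2

[0,3] S   >
  [0,2] S/N   >S
    [0,1] "near" : (S/S)/N
    [1,2] "city" : S/N
  [2,3] "found" : N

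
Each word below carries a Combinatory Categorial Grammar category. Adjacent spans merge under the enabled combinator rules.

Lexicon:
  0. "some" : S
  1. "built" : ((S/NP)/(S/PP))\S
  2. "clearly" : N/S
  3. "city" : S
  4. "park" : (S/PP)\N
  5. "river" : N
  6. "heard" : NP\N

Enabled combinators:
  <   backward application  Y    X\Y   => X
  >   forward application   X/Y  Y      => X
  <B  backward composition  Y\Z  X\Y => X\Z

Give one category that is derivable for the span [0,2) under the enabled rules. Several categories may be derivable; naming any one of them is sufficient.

[0,7] S   >
  [0,5] S/NP   >
    [0,2] (S/NP)/(S/PP)   <
      [0,1] "some" : S
      [1,2] "built" : ((S/NP)/(S/PP))\S
    [2,5] S/PP   <
      [2,4] N   >
        [2,3] "clearly" : N/S
        [3,4] "city" : S
      [4,5] "park" : (S/PP)\N
  [5,7] NP   <
    [5,6] "river" : N
    [6,7] "heard" : NP\N

(S/NP)/(S/PP)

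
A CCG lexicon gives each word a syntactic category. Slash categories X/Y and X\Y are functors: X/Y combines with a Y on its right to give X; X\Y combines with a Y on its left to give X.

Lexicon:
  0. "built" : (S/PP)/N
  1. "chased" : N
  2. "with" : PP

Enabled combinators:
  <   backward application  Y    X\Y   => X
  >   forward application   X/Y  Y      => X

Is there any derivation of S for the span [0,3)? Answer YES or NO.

[0,3] S   >
  [0,2] S/PP   >
    [0,1] "built" : (S/PP)/N
    [1,2] "chased" : N
  [2,3] "with" : PP

YES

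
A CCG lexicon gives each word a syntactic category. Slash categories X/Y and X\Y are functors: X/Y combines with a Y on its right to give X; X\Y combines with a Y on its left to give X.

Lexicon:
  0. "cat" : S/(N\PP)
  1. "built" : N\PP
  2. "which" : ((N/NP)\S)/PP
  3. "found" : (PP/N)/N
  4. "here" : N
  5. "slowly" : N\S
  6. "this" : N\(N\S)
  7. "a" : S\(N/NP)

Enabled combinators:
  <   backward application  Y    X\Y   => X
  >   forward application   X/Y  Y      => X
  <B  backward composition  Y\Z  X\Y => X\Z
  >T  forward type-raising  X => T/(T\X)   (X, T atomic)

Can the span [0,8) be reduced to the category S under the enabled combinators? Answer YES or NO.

YES

[0,8] S   <
  [0,7] N/NP   <
    [0,2] S   >
      [0,1] "cat" : S/(N\PP)
      [1,2] "built" : N\PP
    [2,7] (N/NP)\S   >
      [2,3] "which" : ((N/NP)\S)/PP
      [3,7] PP   >
        [3,5] PP/N   >
          [3,4] "found" : (PP/N)/N
          [4,5] "here" : N
        [5,7] N   <
          [5,6] "slowly" : N\S
          [6,7] "this" : N\(N\S)
  [7,8] "a" : S\(N/NP)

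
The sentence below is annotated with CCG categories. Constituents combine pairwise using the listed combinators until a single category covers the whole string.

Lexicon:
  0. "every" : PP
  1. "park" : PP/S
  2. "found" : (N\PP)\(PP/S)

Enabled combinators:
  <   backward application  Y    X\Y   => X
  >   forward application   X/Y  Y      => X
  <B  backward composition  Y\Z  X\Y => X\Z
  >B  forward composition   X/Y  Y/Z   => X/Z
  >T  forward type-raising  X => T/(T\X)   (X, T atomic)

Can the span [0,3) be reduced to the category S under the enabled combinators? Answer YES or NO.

PP PP/S (N\PP)\(PP/S)
CKY chart[0,3] = {N, N/(N\N), NP/(NP\N), PP/(PP\N), S/(S\N)}; S ∉ chart

NO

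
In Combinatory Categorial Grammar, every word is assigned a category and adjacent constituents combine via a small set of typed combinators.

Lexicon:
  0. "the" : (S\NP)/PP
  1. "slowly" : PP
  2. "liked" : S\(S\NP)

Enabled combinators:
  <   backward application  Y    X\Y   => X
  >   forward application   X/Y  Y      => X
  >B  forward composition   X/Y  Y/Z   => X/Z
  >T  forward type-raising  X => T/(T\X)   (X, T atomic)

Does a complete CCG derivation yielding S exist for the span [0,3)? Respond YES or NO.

[0,3] S   <
  [0,2] S\NP   >
    [0,1] "the" : (S\NP)/PP
    [1,2] "slowly" : PP
  [2,3] "liked" : S\(S\NP)

YES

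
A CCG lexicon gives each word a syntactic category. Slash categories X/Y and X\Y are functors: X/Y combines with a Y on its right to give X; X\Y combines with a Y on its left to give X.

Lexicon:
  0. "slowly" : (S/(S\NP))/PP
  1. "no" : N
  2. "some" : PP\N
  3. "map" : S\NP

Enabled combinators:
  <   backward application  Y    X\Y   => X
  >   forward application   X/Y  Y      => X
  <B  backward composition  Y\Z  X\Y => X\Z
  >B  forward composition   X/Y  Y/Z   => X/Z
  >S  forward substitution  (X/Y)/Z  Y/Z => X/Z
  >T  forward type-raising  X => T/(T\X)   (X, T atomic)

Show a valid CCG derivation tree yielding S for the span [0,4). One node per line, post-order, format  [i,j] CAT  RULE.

[0,1] (S/(S\NP))/PP  lex  "slowly"
[1,2] N  lex  "no"
[1,2] PP/(PP\N)  >T
[2,3] PP\N  lex  "some"
[1,3] PP  >  k=2
[0,3] S/(S\NP)  >  k=1
[3,4] S\NP  lex  "map"
[0,4] S  >  k=3

[0,4] S   >
  [0,3] S/(S\NP)   >
    [0,1] "slowly" : (S/(S\NP))/PP
    [1,3] PP   >
      [1,2] PP/(PP\N)   >T
        [1,2] "no" : N
      [2,3] "some" : PP\N
  [3,4] "map" : S\NP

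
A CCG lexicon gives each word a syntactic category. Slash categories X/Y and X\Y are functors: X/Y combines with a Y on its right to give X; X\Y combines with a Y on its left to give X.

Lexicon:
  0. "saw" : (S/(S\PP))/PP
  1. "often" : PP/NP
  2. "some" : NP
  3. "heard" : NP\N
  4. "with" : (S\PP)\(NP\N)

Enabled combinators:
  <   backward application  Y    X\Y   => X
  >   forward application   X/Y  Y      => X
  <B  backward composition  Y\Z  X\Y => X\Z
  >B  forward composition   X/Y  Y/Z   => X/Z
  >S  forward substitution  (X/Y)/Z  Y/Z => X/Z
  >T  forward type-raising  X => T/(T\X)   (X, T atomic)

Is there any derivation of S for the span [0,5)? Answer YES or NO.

YES

[0,5] S   >
  [0,3] S/(S\PP)   >
    [0,1] "saw" : (S/(S\PP))/PP
    [1,3] PP   >
      [1,2] "often" : PP/NP
      [2,3] "some" : NP
  [3,5] S\PP   <
    [3,4] "heard" : NP\N
    [4,5] "with" : (S\PP)\(NP\N)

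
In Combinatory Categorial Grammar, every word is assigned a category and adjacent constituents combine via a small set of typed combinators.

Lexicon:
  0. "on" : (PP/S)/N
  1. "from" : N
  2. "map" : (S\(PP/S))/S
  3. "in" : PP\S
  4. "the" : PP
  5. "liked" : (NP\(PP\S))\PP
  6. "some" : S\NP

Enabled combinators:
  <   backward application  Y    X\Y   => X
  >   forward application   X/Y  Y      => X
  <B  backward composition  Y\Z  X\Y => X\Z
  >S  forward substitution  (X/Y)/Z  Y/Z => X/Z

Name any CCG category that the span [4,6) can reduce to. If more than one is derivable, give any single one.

[0,7] S   <
  [0,2] PP/S   >
    [0,1] "on" : (PP/S)/N
    [1,2] "from" : N
  [2,7] S\(PP/S)   >
    [2,3] "map" : (S\(PP/S))/S
    [3,7] S   <
      [3,6] NP   <
        [3,4] "in" : PP\S
        [4,6] NP\(PP\S)   <
          [4,5] "the" : PP
          [5,6] "liked" : (NP\(PP\S))\PP
      [6,7] "some" : S\NP

NP\(PP\S)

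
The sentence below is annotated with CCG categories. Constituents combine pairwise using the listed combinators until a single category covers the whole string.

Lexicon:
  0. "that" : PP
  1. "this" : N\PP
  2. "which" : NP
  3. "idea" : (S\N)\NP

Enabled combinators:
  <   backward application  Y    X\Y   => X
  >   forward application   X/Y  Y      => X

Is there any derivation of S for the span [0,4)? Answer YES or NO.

YES

[0,4] S   <
  [0,2] N   <
    [0,1] "that" : PP
    [1,2] "this" : N\PP
  [2,4] S\N   <
    [2,3] "which" : NP
    [3,4] "idea" : (S\N)\NP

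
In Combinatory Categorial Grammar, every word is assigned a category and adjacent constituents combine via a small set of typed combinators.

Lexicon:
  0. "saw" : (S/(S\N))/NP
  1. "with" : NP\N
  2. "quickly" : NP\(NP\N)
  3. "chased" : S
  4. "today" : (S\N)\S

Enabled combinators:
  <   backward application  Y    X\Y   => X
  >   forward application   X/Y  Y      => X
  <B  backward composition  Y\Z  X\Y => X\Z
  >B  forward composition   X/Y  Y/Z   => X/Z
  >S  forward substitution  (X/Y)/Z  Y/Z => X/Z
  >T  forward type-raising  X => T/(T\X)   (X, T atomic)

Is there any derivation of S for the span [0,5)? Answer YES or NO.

[0,5] S   >
  [0,3] S/(S\N)   >
    [0,1] "saw" : (S/(S\N))/NP
    [1,3] NP   <
      [1,2] "with" : NP\N
      [2,3] "quickly" : NP\(NP\N)
  [3,5] S\N   <
    [3,4] "chased" : S
    [4,5] "today" : (S\N)\S

YES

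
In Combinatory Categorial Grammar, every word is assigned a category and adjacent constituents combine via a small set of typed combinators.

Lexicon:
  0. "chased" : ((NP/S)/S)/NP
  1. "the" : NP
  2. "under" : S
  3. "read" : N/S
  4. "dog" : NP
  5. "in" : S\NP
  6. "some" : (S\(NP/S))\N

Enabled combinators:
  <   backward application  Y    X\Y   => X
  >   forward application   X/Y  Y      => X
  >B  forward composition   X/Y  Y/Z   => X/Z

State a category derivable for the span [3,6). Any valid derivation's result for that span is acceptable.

N

[0,7] S   <
  [0,3] NP/S   >
    [0,2] (NP/S)/S   >
      [0,1] "chased" : ((NP/S)/S)/NP
      [1,2] "the" : NP
    [2,3] "under" : S
  [3,7] S\(NP/S)   <
    [3,6] N   >
      [3,4] "read" : N/S
      [4,6] S   <
        [4,5] "dog" : NP
        [5,6] "in" : S\NP
    [6,7] "some" : (S\(NP/S))\N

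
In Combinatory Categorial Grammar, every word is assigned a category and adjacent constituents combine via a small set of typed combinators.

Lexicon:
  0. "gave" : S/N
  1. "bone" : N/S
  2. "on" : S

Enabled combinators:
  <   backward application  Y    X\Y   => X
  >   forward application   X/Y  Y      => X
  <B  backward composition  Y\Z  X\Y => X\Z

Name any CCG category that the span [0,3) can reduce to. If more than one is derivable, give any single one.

[0,3] S   >
  [0,1] "gave" : S/N
  [1,3] N   >
    [1,2] "bone" : N/S
    [2,3] "on" : S

S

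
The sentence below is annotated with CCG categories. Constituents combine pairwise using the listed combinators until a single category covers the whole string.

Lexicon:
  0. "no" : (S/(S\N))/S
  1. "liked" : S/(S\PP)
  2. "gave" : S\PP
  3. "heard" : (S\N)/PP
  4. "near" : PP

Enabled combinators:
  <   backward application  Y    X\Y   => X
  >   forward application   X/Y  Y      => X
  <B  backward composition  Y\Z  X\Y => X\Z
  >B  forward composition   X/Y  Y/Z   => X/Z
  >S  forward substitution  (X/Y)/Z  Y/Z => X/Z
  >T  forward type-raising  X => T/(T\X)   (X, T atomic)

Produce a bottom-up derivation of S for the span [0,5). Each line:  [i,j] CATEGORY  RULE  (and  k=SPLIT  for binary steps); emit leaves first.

[0,1] (S/(S\N))/S  lex  "no"
[1,2] S/(S\PP)  lex  "liked"
[2,3] S\PP  lex  "gave"
[1,3] S  >  k=2
[0,3] S/(S\N)  >  k=1
[3,4] (S\N)/PP  lex  "heard"
[4,5] PP  lex  "near"
[3,5] S\N  >  k=4
[0,5] S  >  k=3

[0,5] S   >
  [0,3] S/(S\N)   >
    [0,1] "no" : (S/(S\N))/S
    [1,3] S   >
      [1,2] "liked" : S/(S\PP)
      [2,3] "gave" : S\PP
  [3,5] S\N   >
    [3,4] "heard" : (S\N)/PP
    [4,5] "near" : PP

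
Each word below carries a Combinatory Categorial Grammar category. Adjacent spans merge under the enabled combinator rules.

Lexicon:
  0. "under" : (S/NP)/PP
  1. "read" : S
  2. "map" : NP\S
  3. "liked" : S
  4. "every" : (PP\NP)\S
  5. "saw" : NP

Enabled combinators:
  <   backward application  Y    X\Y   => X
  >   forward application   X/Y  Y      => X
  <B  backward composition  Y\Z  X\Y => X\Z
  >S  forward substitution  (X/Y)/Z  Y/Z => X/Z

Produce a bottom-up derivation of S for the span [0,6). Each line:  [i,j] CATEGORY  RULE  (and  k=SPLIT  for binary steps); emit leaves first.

[0,6] S   >
  [0,5] S/NP   >
    [0,1] "under" : (S/NP)/PP
    [1,5] PP   <
      [1,3] NP   <
        [1,2] "read" : S
        [2,3] "map" : NP\S
      [3,5] PP\NP   <
        [3,4] "liked" : S
        [4,5] "every" : (PP\NP)\S
  [5,6] "saw" : NP

[0,1] (S/NP)/PP  lex  "under"
[1,2] S  lex  "read"
[2,3] NP\S  lex  "map"
[1,3] NP  <  k=2
[3,4] S  lex  "liked"
[4,5] (PP\NP)\S  lex  "every"
[3,5] PP\NP  <  k=4
[1,5] PP  <  k=3
[0,5] S/NP  >  k=1
[5,6] NP  lex  "saw"
[0,6] S  >  k=5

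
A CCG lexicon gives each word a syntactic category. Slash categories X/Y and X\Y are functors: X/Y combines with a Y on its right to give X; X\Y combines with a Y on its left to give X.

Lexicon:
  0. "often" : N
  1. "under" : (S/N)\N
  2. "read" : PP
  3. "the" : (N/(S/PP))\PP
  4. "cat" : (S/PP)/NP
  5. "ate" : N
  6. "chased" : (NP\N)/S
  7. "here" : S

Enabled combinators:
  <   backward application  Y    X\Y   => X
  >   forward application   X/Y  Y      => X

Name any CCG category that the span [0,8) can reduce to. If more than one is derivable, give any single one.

[0,8] S   >
  [0,2] S/N   <
    [0,1] "often" : N
    [1,2] "under" : (S/N)\N
  [2,8] N   >
    [2,4] N/(S/PP)   <
      [2,3] "read" : PP
      [3,4] "the" : (N/(S/PP))\PP
    [4,8] S/PP   >
      [4,5] "cat" : (S/PP)/NP
      [5,8] NP   <
        [5,6] "ate" : N
        [6,8] NP\N   >
          [6,7] "chased" : (NP\N)/S
          [7,8] "here" : S

S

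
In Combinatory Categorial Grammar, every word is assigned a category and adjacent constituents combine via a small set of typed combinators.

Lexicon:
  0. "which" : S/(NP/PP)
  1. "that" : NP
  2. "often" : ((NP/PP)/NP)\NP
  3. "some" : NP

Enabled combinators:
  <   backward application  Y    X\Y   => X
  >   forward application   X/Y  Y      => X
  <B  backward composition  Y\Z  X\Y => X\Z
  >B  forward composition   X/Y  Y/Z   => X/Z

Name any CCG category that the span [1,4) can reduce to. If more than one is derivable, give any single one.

[0,4] S   >
  [0,1] "which" : S/(NP/PP)
  [1,4] NP/PP   >
    [1,3] (NP/PP)/NP   <
      [1,2] "that" : NP
      [2,3] "often" : ((NP/PP)/NP)\NP
    [3,4] "some" : NP

NP/PP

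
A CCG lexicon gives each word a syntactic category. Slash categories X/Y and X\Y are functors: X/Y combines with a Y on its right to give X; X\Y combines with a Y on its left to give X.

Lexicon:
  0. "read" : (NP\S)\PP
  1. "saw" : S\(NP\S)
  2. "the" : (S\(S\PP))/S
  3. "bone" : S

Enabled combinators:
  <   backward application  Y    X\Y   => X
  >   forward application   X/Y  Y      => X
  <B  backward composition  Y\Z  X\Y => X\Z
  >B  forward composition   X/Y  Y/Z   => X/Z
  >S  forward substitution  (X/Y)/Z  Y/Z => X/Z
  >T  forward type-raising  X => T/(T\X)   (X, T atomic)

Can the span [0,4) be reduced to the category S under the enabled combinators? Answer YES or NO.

YES

[0,4] S   <
  [0,2] S\PP   <B
    [0,1] "read" : (NP\S)\PP
    [1,2] "saw" : S\(NP\S)
  [2,4] S\(S\PP)   >
    [2,3] "the" : (S\(S\PP))/S
    [3,4] "bone" : S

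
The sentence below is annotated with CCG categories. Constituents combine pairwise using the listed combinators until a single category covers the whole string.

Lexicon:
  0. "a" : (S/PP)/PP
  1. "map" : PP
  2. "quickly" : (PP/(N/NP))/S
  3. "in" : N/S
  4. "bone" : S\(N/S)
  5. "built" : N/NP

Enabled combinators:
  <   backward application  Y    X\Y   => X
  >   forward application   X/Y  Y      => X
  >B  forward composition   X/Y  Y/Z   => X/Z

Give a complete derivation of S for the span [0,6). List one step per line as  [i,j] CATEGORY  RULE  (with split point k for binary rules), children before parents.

[0,1] (S/PP)/PP  lex  "a"
[1,2] PP  lex  "map"
[0,2] S/PP  >  k=1
[2,3] (PP/(N/NP))/S  lex  "quickly"
[3,4] N/S  lex  "in"
[4,5] S\(N/S)  lex  "bone"
[3,5] S  <  k=4
[2,5] PP/(N/NP)  >  k=3
[5,6] N/NP  lex  "built"
[2,6] PP  >  k=5
[0,6] S  >  k=2

[0,6] S   >
  [0,2] S/PP   >
    [0,1] "a" : (S/PP)/PP
    [1,2] "map" : PP
  [2,6] PP   >
    [2,5] PP/(N/NP)   >
      [2,3] "quickly" : (PP/(N/NP))/S
      [3,5] S   <
        [3,4] "in" : N/S
        [4,5] "bone" : S\(N/S)
    [5,6] "built" : N/NP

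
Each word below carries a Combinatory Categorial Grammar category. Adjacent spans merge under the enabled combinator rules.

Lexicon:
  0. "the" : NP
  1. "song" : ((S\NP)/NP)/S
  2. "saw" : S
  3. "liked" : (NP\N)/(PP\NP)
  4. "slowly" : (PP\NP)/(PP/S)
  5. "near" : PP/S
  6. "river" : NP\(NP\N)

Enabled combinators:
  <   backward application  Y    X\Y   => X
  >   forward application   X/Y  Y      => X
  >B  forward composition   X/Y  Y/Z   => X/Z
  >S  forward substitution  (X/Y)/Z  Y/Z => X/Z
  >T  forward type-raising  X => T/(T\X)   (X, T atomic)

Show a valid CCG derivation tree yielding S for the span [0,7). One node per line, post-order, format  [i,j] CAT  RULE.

[0,7] S   <
  [0,1] "the" : NP
  [1,7] S\NP   >
    [1,3] (S\NP)/NP   >
      [1,2] "song" : ((S\NP)/NP)/S
      [2,3] "saw" : S
    [3,7] NP   <
      [3,6] NP\N   >
        [3,4] "liked" : (NP\N)/(PP\NP)
        [4,6] PP\NP   >
          [4,5] "slowly" : (PP\NP)/(PP/S)
          [5,6] "near" : PP/S
      [6,7] "river" : NP\(NP\N)

[0,1] NP  lex  "the"
[1,2] ((S\NP)/NP)/S  lex  "song"
[2,3] S  lex  "saw"
[1,3] (S\NP)/NP  >  k=2
[3,4] (NP\N)/(PP\NP)  lex  "liked"
[4,5] (PP\NP)/(PP/S)  lex  "slowly"
[5,6] PP/S  lex  "near"
[4,6] PP\NP  >  k=5
[3,6] NP\N  >  k=4
[6,7] NP\(NP\N)  lex  "river"
[3,7] NP  <  k=6
[1,7] S\NP  >  k=3
[0,7] S  <  k=1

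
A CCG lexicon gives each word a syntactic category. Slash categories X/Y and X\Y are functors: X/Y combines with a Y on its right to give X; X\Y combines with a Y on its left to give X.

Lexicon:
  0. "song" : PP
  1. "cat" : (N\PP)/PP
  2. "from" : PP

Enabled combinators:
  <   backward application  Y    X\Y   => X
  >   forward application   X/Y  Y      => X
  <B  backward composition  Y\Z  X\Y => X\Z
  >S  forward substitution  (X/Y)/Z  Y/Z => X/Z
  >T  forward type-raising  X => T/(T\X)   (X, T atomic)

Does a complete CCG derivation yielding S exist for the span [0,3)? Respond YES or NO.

NO

PP (N\PP)/PP PP
CKY chart[0,3] = {N, N/(N\N), NP/(NP\N), PP/(PP\N), S/(S\N)}; S ∉ chart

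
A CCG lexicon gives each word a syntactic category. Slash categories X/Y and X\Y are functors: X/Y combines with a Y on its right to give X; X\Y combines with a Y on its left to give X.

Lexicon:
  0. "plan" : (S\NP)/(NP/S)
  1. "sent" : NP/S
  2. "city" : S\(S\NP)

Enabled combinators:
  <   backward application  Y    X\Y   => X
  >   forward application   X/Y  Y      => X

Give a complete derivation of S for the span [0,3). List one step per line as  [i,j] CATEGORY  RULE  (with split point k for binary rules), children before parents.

[0,1] (S\NP)/(NP/S)  lex  "plan"
[1,2] NP/S  lex  "sent"
[0,2] S\NP  >  k=1
[2,3] S\(S\NP)  lex  "city"
[0,3] S  <  k=2

[0,3] S   <
  [0,2] S\NP   >
    [0,1] "plan" : (S\NP)/(NP/S)
    [1,2] "sent" : NP/S
  [2,3] "city" : S\(S\NP)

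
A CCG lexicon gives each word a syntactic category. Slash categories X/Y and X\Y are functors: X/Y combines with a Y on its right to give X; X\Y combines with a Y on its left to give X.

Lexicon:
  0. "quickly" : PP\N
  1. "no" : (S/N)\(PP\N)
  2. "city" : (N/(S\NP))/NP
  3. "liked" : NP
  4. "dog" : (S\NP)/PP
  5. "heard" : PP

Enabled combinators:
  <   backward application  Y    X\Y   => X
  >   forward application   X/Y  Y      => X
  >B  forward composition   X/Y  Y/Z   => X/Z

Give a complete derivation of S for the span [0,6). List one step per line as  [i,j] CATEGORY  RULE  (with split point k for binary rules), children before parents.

[0,6] S   >
  [0,2] S/N   <
    [0,1] "quickly" : PP\N
    [1,2] "no" : (S/N)\(PP\N)
  [2,6] N   >
    [2,4] N/(S\NP)   >
      [2,3] "city" : (N/(S\NP))/NP
      [3,4] "liked" : NP
    [4,6] S\NP   >
      [4,5] "dog" : (S\NP)/PP
      [5,6] "heard" : PP

[0,1] PP\N  lex  "quickly"
[1,2] (S/N)\(PP\N)  lex  "no"
[0,2] S/N  <  k=1
[2,3] (N/(S\NP))/NP  lex  "city"
[3,4] NP  lex  "liked"
[2,4] N/(S\NP)  >  k=3
[4,5] (S\NP)/PP  lex  "dog"
[5,6] PP  lex  "heard"
[4,6] S\NP  >  k=5
[2,6] N  >  k=4
[0,6] S  >  k=2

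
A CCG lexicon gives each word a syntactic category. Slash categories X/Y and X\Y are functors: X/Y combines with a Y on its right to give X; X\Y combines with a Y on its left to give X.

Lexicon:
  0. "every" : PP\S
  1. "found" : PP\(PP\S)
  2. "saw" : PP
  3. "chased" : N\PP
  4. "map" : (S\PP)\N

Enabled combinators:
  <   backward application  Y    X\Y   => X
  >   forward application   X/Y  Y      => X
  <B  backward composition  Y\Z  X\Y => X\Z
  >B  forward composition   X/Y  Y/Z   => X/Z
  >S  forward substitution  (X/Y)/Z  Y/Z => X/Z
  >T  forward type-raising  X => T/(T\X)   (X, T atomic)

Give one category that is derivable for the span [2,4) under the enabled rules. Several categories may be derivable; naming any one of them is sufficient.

[0,5] S   <
  [0,2] PP   <
    [0,1] "every" : PP\S
    [1,2] "found" : PP\(PP\S)
  [2,5] S\PP   <
    [2,4] N   >
      [2,3] N/(N\PP)   >T
        [2,3] "saw" : PP
      [3,4] "chased" : N\PP
    [4,5] "map" : (S\PP)\N

N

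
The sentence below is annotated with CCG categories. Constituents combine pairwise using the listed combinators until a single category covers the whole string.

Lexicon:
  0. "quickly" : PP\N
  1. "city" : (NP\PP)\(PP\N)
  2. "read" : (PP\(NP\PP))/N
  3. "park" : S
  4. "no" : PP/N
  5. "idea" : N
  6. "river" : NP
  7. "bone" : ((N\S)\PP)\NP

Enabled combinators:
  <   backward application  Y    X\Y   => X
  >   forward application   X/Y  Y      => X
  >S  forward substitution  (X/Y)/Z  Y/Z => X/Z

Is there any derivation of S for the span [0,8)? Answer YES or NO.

PP\N (NP\PP)\(PP\N) (PP\(NP\PP))/N S PP/N N NP ((N\S)\PP)\NP
CKY chart[0,8] = {PP}; S ∉ chart

NO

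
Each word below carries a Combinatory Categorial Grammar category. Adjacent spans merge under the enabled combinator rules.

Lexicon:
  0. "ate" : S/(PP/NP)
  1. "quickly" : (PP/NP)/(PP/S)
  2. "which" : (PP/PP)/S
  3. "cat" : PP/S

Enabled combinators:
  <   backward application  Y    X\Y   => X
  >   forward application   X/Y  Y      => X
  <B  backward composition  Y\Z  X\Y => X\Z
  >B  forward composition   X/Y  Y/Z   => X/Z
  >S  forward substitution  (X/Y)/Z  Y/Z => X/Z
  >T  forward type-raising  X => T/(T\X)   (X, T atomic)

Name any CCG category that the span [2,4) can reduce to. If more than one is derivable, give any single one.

[0,4] S   >
  [0,1] "ate" : S/(PP/NP)
  [1,4] PP/NP   >
    [1,2] "quickly" : (PP/NP)/(PP/S)
    [2,4] PP/S   >S
      [2,3] "which" : (PP/PP)/S
      [3,4] "cat" : PP/S

PP/S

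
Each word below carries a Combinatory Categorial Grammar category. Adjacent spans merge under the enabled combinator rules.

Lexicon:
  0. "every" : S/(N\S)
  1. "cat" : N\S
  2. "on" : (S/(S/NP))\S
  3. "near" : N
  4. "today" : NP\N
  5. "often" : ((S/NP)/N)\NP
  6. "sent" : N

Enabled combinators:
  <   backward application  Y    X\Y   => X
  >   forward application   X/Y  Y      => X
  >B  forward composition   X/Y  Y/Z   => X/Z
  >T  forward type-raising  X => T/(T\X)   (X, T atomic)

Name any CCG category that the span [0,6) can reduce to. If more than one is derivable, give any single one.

[0,7] S   >
  [0,6] S/N   >B
    [0,3] S/(S/NP)   <
      [0,2] S   >
        [0,1] "every" : S/(N\S)
        [1,2] "cat" : N\S
      [2,3] "on" : (S/(S/NP))\S
    [3,6] (S/NP)/N   <
      [3,5] NP   <
        [3,4] "near" : N
        [4,5] "today" : NP\N
      [5,6] "often" : ((S/NP)/N)\NP
  [6,7] "sent" : N

S/N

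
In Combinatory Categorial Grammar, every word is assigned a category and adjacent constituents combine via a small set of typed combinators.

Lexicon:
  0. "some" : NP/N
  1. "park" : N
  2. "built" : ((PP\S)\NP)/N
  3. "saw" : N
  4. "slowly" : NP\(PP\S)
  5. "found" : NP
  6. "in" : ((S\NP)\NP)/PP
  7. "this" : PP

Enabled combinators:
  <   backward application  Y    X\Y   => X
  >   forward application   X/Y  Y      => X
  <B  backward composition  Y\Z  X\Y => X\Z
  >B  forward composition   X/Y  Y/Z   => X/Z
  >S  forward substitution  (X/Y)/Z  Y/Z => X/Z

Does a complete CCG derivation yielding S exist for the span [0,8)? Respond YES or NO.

YES

[0,8] S   <
  [0,5] NP   <
    [0,4] PP\S   <
      [0,2] NP   >
        [0,1] "some" : NP/N
        [1,2] "park" : N
      [2,4] (PP\S)\NP   >
        [2,3] "built" : ((PP\S)\NP)/N
        [3,4] "saw" : N
    [4,5] "slowly" : NP\(PP\S)
  [5,8] S\NP   <
    [5,6] "found" : NP
    [6,8] (S\NP)\NP   >
      [6,7] "in" : ((S\NP)\NP)/PP
      [7,8] "this" : PP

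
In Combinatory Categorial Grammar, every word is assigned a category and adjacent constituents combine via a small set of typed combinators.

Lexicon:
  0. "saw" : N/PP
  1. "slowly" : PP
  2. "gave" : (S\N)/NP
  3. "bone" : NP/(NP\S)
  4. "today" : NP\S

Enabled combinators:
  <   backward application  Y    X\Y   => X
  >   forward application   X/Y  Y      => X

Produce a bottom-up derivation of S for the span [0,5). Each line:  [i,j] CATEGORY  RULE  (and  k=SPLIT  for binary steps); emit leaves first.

[0,1] N/PP  lex  "saw"
[1,2] PP  lex  "slowly"
[0,2] N  >  k=1
[2,3] (S\N)/NP  lex  "gave"
[3,4] NP/(NP\S)  lex  "bone"
[4,5] NP\S  lex  "today"
[3,5] NP  >  k=4
[2,5] S\N  >  k=3
[0,5] S  <  k=2

[0,5] S   <
  [0,2] N   >
    [0,1] "saw" : N/PP
    [1,2] "slowly" : PP
  [2,5] S\N   >
    [2,3] "gave" : (S\N)/NP
    [3,5] NP   >
      [3,4] "bone" : NP/(NP\S)
      [4,5] "today" : NP\S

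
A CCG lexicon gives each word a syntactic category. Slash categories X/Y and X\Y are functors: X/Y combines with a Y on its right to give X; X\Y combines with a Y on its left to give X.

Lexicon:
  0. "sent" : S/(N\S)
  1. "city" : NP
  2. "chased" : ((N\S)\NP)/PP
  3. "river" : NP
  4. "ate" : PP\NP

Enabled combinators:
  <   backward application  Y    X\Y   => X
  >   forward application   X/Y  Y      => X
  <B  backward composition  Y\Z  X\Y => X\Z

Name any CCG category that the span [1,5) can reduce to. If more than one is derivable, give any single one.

[0,5] S   >
  [0,1] "sent" : S/(N\S)
  [1,5] N\S   <
    [1,2] "city" : NP
    [2,5] (N\S)\NP   >
      [2,3] "chased" : ((N\S)\NP)/PP
      [3,5] PP   <
        [3,4] "river" : NP
        [4,5] "ate" : PP\NP

N\S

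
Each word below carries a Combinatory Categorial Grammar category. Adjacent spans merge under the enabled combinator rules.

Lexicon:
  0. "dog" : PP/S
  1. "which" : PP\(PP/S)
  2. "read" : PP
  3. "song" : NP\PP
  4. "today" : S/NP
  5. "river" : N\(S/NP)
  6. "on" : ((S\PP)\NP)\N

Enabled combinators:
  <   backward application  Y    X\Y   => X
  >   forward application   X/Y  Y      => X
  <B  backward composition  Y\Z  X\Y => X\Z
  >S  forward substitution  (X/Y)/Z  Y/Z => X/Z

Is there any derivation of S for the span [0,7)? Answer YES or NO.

YES

[0,7] S   <
  [0,2] PP   <
    [0,1] "dog" : PP/S
    [1,2] "which" : PP\(PP/S)
  [2,7] S\PP   <
    [2,4] NP   <
      [2,3] "read" : PP
      [3,4] "song" : NP\PP
    [4,7] (S\PP)\NP   <
      [4,6] N   <
        [4,5] "today" : S/NP
        [5,6] "river" : N\(S/NP)
      [6,7] "on" : ((S\PP)\NP)\N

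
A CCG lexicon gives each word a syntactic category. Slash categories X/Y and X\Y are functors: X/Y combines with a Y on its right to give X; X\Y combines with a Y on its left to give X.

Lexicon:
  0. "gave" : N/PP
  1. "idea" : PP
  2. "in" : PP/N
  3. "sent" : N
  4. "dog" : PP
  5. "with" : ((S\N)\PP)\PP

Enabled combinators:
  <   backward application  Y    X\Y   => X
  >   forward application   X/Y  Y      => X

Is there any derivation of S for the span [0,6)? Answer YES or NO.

YES

[0,6] S   <
  [0,2] N   >
    [0,1] "gave" : N/PP
    [1,2] "idea" : PP
  [2,6] S\N   <
    [2,4] PP   >
      [2,3] "in" : PP/N
      [3,4] "sent" : N
    [4,6] (S\N)\PP   <
      [4,5] "dog" : PP
      [5,6] "with" : ((S\N)\PP)\PP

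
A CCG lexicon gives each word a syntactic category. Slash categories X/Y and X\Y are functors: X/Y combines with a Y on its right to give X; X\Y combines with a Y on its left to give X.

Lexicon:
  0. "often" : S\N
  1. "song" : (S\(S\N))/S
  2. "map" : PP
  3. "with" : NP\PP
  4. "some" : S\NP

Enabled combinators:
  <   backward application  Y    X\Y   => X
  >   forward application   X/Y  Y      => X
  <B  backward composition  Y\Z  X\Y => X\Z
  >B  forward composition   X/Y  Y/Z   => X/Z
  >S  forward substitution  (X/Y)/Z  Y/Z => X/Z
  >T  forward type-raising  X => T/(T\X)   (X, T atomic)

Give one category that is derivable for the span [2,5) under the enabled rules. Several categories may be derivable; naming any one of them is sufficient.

[0,5] S   <
  [0,1] "often" : S\N
  [1,5] S\(S\N)   >
    [1,2] "song" : (S\(S\N))/S
    [2,5] S   <
      [2,4] NP   <
        [2,3] "map" : PP
        [3,4] "with" : NP\PP
      [4,5] "some" : S\NP

S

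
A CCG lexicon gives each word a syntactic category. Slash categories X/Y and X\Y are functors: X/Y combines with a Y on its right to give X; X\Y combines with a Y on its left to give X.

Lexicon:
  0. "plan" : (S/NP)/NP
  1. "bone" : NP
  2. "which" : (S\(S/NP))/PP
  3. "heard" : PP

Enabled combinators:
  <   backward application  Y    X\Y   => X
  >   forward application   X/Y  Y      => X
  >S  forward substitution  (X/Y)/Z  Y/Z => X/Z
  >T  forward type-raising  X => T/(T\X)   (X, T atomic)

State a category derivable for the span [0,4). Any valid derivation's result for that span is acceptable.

S

[0,4] S   <
  [0,2] S/NP   >
    [0,1] "plan" : (S/NP)/NP
    [1,2] "bone" : NP
  [2,4] S\(S/NP)   >
    [2,3] "which" : (S\(S/NP))/PP
    [3,4] "heard" : PP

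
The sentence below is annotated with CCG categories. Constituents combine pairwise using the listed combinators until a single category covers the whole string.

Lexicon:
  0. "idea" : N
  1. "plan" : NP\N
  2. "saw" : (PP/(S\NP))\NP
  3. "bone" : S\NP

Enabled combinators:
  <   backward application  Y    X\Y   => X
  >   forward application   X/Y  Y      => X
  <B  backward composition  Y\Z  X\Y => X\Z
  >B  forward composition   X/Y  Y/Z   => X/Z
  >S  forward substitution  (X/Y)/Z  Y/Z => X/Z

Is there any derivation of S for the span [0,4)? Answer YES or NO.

NO

N NP\N (PP/(S\NP))\NP S\NP
CKY chart[0,4] = {PP}; S ∉ chart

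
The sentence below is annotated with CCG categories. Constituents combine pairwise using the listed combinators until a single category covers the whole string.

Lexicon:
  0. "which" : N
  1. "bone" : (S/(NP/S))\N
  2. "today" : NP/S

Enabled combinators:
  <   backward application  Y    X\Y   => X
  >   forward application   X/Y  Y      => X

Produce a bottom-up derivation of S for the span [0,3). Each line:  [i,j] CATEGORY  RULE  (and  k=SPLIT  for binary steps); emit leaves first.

[0,3] S   >
  [0,2] S/(NP/S)   <
    [0,1] "which" : N
    [1,2] "bone" : (S/(NP/S))\N
  [2,3] "today" : NP/S

[0,1] N  lex  "which"
[1,2] (S/(NP/S))\N  lex  "bone"
[0,2] S/(NP/S)  <  k=1
[2,3] NP/S  lex  "today"
[0,3] S  >  k=2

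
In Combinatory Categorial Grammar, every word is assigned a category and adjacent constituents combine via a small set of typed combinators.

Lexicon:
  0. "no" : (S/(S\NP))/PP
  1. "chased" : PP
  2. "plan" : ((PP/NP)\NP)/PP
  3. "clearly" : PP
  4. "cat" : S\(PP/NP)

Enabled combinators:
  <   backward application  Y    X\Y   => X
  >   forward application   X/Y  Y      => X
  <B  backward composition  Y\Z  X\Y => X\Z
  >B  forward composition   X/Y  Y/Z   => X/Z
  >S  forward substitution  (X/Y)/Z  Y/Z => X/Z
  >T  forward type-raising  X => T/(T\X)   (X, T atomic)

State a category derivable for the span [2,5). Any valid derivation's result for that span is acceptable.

S\NP

[0,5] S   >
  [0,2] S/(S\NP)   >
    [0,1] "no" : (S/(S\NP))/PP
    [1,2] "chased" : PP
  [2,5] S\NP   <B
    [2,4] (PP/NP)\NP   >
      [2,3] "plan" : ((PP/NP)\NP)/PP
      [3,4] "clearly" : PP
    [4,5] "cat" : S\(PP/NP)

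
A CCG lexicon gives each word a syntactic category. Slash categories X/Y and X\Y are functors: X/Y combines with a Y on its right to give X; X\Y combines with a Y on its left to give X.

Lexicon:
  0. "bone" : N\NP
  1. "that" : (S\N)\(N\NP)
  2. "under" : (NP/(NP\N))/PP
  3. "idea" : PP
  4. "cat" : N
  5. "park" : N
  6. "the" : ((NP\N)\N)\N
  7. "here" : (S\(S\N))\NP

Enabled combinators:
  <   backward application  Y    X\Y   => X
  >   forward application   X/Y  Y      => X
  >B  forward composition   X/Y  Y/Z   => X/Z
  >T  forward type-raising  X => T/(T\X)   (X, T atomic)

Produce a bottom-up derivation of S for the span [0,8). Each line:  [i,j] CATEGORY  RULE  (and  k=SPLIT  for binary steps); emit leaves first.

[0,1] N\NP  lex  "bone"
[1,2] (S\N)\(N\NP)  lex  "that"
[0,2] S\N  <  k=1
[2,3] (NP/(NP\N))/PP  lex  "under"
[3,4] PP  lex  "idea"
[2,4] NP/(NP\N)  >  k=3
[4,5] N  lex  "cat"
[5,6] N  lex  "park"
[6,7] ((NP\N)\N)\N  lex  "the"
[5,7] (NP\N)\N  <  k=6
[4,7] NP\N  <  k=5
[2,7] NP  >  k=4
[7,8] (S\(S\N))\NP  lex  "here"
[2,8] S\(S\N)  <  k=7
[0,8] S  <  k=2

[0,8] S   <
  [0,2] S\N   <
    [0,1] "bone" : N\NP
    [1,2] "that" : (S\N)\(N\NP)
  [2,8] S\(S\N)   <
    [2,7] NP   >
      [2,4] NP/(NP\N)   >
        [2,3] "under" : (NP/(NP\N))/PP
        [3,4] "idea" : PP
      [4,7] NP\N   <
        [4,5] "cat" : N
        [5,7] (NP\N)\N   <
          [5,6] "park" : N
          [6,7] "the" : ((NP\N)\N)\N
    [7,8] "here" : (S\(S\N))\NP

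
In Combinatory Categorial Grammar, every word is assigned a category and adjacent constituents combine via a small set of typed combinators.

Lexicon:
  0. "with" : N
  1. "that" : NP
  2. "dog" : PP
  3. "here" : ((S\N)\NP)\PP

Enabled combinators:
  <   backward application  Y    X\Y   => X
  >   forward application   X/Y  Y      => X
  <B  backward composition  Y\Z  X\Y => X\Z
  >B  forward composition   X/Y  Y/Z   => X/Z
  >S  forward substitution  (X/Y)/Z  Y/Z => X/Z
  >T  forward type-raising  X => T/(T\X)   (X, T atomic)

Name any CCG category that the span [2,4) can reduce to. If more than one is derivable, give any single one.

(S\N)\NP

[0,4] S   <
  [0,1] "with" : N
  [1,4] S\N   <
    [1,2] "that" : NP
    [2,4] (S\N)\NP   <
      [2,3] "dog" : PP
      [3,4] "here" : ((S\N)\NP)\PP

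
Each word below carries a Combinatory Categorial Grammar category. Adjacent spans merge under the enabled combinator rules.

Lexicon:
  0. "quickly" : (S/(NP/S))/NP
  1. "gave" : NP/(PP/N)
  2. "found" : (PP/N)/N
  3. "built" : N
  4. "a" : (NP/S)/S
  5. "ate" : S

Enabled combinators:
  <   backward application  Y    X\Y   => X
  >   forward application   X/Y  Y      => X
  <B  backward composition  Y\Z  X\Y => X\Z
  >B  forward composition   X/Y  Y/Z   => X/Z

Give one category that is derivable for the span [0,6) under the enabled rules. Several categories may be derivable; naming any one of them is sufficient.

[0,6] S   >
  [0,4] S/(NP/S)   >
    [0,1] "quickly" : (S/(NP/S))/NP
    [1,4] NP   >
      [1,2] "gave" : NP/(PP/N)
      [2,4] PP/N   >
        [2,3] "found" : (PP/N)/N
        [3,4] "built" : N
  [4,6] NP/S   >
    [4,5] "a" : (NP/S)/S
    [5,6] "ate" : S

S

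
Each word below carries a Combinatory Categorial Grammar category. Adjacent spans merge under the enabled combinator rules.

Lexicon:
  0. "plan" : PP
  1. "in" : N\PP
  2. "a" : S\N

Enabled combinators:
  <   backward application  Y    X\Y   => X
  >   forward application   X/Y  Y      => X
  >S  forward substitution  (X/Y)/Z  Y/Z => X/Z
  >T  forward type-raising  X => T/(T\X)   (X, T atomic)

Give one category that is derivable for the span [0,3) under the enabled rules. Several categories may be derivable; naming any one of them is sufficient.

S

[0,3] S   <
  [0,2] N   <
    [0,1] "plan" : PP
    [1,2] "in" : N\PP
  [2,3] "a" : S\N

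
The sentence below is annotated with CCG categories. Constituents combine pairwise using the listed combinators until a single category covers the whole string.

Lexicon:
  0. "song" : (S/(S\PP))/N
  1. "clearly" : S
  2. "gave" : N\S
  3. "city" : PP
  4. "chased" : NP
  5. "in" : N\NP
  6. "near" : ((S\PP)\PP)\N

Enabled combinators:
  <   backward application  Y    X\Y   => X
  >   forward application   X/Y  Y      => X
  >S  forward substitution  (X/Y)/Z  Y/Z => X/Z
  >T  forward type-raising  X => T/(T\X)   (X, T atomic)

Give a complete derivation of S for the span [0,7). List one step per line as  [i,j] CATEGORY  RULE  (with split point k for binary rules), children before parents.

[0,1] (S/(S\PP))/N  lex  "song"
[1,2] S  lex  "clearly"
[1,2] N/(N\S)  >T
[2,3] N\S  lex  "gave"
[1,3] N  >  k=2
[0,3] S/(S\PP)  >  k=1
[3,4] PP  lex  "city"
[4,5] NP  lex  "chased"
[5,6] N\NP  lex  "in"
[4,6] N  <  k=5
[6,7] ((S\PP)\PP)\N  lex  "near"
[4,7] (S\PP)\PP  <  k=6
[3,7] S\PP  <  k=4
[0,7] S  >  k=3

[0,7] S   >
  [0,3] S/(S\PP)   >
    [0,1] "song" : (S/(S\PP))/N
    [1,3] N   >
      [1,2] N/(N\S)   >T
        [1,2] "clearly" : S
      [2,3] "gave" : N\S
  [3,7] S\PP   <
    [3,4] "city" : PP
    [4,7] (S\PP)\PP   <
      [4,6] N   <
        [4,5] "chased" : NP
        [5,6] "in" : N\NP
      [6,7] "near" : ((S\PP)\PP)\N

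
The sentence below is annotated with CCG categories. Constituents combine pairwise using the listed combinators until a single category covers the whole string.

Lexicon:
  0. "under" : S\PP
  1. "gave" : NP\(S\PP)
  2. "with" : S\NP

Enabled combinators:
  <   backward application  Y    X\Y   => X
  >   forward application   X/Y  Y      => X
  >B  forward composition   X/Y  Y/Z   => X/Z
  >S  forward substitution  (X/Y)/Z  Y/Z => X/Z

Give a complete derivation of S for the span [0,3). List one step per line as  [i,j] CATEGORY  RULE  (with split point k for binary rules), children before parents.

[0,1] S\PP  lex  "under"
[1,2] NP\(S\PP)  lex  "gave"
[0,2] NP  <  k=1
[2,3] S\NP  lex  "with"
[0,3] S  <  k=2

[0,3] S   <
  [0,2] NP   <
    [0,1] "under" : S\PP
    [1,2] "gave" : NP\(S\PP)
  [2,3] "with" : S\NP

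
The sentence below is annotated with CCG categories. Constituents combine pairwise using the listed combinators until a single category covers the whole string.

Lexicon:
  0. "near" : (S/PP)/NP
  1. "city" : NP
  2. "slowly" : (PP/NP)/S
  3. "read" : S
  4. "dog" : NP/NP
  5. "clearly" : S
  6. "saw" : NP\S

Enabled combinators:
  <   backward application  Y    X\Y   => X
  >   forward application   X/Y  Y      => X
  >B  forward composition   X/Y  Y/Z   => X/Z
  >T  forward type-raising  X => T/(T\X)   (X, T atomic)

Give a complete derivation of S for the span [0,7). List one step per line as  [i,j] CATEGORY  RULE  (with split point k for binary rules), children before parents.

[0,7] S   >
  [0,2] S/PP   >
    [0,1] "near" : (S/PP)/NP
    [1,2] "city" : NP
  [2,7] PP   >
    [2,5] PP/NP   >B
      [2,4] PP/NP   >
        [2,3] "slowly" : (PP/NP)/S
        [3,4] "read" : S
      [4,5] "dog" : NP/NP
    [5,7] NP   <
      [5,6] "clearly" : S
      [6,7] "saw" : NP\S

[0,1] (S/PP)/NP  lex  "near"
[1,2] NP  lex  "city"
[0,2] S/PP  >  k=1
[2,3] (PP/NP)/S  lex  "slowly"
[3,4] S  lex  "read"
[2,4] PP/NP  >  k=3
[4,5] NP/NP  lex  "dog"
[2,5] PP/NP  >B  k=4
[5,6] S  lex  "clearly"
[6,7] NP\S  lex  "saw"
[5,7] NP  <  k=6
[2,7] PP  >  k=5
[0,7] S  >  k=2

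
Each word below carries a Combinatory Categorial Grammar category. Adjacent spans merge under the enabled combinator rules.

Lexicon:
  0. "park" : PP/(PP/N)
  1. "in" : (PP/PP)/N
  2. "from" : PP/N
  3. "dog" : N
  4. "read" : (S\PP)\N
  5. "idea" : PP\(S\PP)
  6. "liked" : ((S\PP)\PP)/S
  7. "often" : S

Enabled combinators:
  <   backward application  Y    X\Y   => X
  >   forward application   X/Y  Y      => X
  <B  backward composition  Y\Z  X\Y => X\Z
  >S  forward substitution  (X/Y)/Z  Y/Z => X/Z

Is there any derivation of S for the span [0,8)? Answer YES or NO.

YES

[0,8] S   <
  [0,3] PP   >
    [0,1] "park" : PP/(PP/N)
    [1,3] PP/N   >S
      [1,2] "in" : (PP/PP)/N
      [2,3] "from" : PP/N
  [3,8] S\PP   <
    [3,6] PP   <
      [3,5] S\PP   <
        [3,4] "dog" : N
        [4,5] "read" : (S\PP)\N
      [5,6] "idea" : PP\(S\PP)
    [6,8] (S\PP)\PP   >
      [6,7] "liked" : ((S\PP)\PP)/S
      [7,8] "often" : S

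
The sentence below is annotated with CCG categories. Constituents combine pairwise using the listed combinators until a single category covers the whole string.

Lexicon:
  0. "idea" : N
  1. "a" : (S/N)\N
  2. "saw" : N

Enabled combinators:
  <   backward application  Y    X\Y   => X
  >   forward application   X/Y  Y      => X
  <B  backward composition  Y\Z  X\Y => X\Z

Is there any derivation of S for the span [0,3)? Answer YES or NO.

[0,3] S   >
  [0,2] S/N   <
    [0,1] "idea" : N
    [1,2] "a" : (S/N)\N
  [2,3] "saw" : N

YES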